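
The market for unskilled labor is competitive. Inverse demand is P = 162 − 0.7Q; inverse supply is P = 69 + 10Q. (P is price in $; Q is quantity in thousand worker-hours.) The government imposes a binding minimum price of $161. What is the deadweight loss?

Competitive equilibrium: 162 − 0.7Q = 69 + 10Q → Q* = 8.6916, P* = 155.9159.
At the floor P = 161, quantity demanded = (162 − 161)/0.7 = 1.4286.
Sellers' marginal cost at Q' = 1.4286: 69 + 10·1.4286 = 83.286.
ΔQ = 8.6916 − 1.4286 = 7.263; wedge = 161 − 83.286 = 77.714.
The triangle = ½ × 7.263 × 77.714 = $282.22 thousand.

$282.22 thousand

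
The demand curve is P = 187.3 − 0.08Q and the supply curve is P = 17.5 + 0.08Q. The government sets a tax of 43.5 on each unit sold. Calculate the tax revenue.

Competitive equilibrium: 187.3 − 0.08Q = 17.5 + 0.08Q → Q* = 1061.25, P* = 102.4.
With the tax, the buyer price exceeds the seller price by 43.5: (187.3 − 0.08Q) − (17.5 + 0.08Q) = 43.5 → Q' = 789.375.
Tax revenue = 43.5 × 789.375 = 34337.81.

34337.81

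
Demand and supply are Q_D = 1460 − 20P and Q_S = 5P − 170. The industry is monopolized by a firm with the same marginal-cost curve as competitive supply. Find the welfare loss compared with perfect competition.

84.50

In inverse form: demand P = 73 − 0.05Q, supply P = 34 + 0.2Q.
Competitive equilibrium: 73 − 0.05Q = 34 + 0.2Q → Q* = 156, P* = 65.2.
Marginal revenue: MR = 73 − 0.1Q. Set MR = MC: 73 − 0.1Q = 34 + 0.2Q → Q_m = 130.
Price P_m = 73 − 0.05·130 = 66.5; MC(Q_m) = 34 + 0.2·130 = 60.
Competitive Q* = 156, so ΔQ = 26; wedge = 66.5 − 60 = 6.5.
Deadweight loss = ½ × 26 × 6.5 = 84.50.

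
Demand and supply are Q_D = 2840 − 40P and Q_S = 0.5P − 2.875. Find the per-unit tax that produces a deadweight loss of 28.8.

In inverse form: demand P = 71 − 0.025Q, supply P = 5.75 + 2Q.
Competitive equilibrium: 71 − 0.025Q = 5.75 + 2Q → Q* = 32.2222, P* = 70.1944.
A tax t gives ΔQ = t/2.025 and wedge t, so DWL = t²/4.05.
t²/4.05 = 28.8 → t² = 116.64 → t = 10.8.

10.8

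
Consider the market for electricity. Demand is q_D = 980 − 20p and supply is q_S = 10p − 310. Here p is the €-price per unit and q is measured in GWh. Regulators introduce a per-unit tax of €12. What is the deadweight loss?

In inverse form: demand p = 49 − 0.05q, supply p = 31 + 0.1q.
Competitive equilibrium: 49 − 0.05q = 31 + 0.1q → q* = 120, p* = 43.
With the tax, the buyer price exceeds the seller price by 12: (49 − 0.05q) − (31 + 0.1q) = 12 → q' = 40.
Δq = 120 − 40 = 80; the wedge equals the tax, 12.
Welfare loss = ½ × 80 × 12 = €480.

€480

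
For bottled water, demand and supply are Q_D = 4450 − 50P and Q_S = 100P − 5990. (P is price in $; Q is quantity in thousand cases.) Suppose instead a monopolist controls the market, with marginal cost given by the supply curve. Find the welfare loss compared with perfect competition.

$2258.16 thousand

In inverse form: demand P = 89 − 0.02Q, supply P = 59.9 + 0.01Q.
Competitive equilibrium: 89 − 0.02Q = 59.9 + 0.01Q → Q* = 970, P* = 69.6.
Marginal revenue: MR = 89 − 0.04Q. Set MR = MC: 89 − 0.04Q = 59.9 + 0.01Q → Q_m = 582.
Price P_m = 89 − 0.02·582 = 77.36; MC(Q_m) = 59.9 + 0.01·582 = 65.72.
Competitive Q* = 970, so ΔQ = 388; wedge = 77.36 − 65.72 = 11.64.
The triangle = ½ × 388 × 11.64 = $2258.16 thousand.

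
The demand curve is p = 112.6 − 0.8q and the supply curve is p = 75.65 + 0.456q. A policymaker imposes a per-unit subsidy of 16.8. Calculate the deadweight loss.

112.36

Competitive equilibrium: 112.6 − 0.8q = 75.65 + 0.456q → q* = 29.4188, p* = 89.065.
The subsidy lowers effective supply by 16.8: p = 58.85 + 0.456q.
New quantity: 112.6 − 0.8q = 58.85 + 0.456q → q' = 42.7946.
Overproduction Δq = 42.7946 − 29.4188 = 13.3758; wedge = subsidy = 16.8.
Welfare loss = ½ × 13.3758 × 16.8 = 112.36.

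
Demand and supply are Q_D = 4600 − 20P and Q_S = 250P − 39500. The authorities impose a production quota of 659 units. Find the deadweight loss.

12277.587

In inverse form: demand P = 230 − 0.05Q, supply P = 158 + 0.004Q.
Competitive equilibrium: 230 − 0.05Q = 158 + 0.004Q → Q* = 1333.33333, P* = 163.33333.
At Q = 659: demand price = 230 − 0.05·659 = 197.05; supply price = 158 + 0.004·659 = 160.636.
ΔQ = 1333.33333 − 659 = 674.33333; wedge = 197.05 − 160.636 = 36.414.
DWL = ½ × 674.33333 × 36.414 = 12277.587.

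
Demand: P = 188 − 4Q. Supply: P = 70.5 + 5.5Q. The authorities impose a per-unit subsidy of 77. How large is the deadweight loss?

Competitive equilibrium: 188 − 4Q = 70.5 + 5.5Q → Q* = 12.3684, P* = 138.5263.
The subsidy lowers effective supply by 77: P = 5.5Q − 6.5.
New quantity: 188 − 4Q = 5.5Q − 6.5 → Q' = 20.4737.
Overproduction ΔQ = 20.4737 − 12.3684 = 8.1053; wedge = subsidy = 77.
The triangle = ½ × 8.1053 × 77 = 312.05.

312.05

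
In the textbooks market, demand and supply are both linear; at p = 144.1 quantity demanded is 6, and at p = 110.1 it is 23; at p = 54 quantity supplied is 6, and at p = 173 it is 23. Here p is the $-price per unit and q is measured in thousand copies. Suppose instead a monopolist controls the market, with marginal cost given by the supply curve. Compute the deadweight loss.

Demand slope = (110.1 − 144.1)/(23 − 6) = −2, so p = 156.1 − 2q.
Supply slope = (173 − 54)/(23 − 6) = 7, so p = 12 + 7q.
Competitive equilibrium: 156.1 − 2q = 12 + 7q → q* = 16.0111, p* = 124.0778.
Marginal revenue: MR = 156.1 − 4q. Set MR = MC: 156.1 − 4q = 12 + 7q → q_m = 13.1.
Price p_m = 156.1 − 2·13.1 = 129.9; MC(q_m) = 12 + 7·13.1 = 103.7.
Competitive q* = 16.0111, so Δq = 2.9111; wedge = 129.9 − 103.7 = 26.2.
Deadweight loss = ½ × 2.9111 × 26.2 = $38.14 thousand.

$38.14 thousand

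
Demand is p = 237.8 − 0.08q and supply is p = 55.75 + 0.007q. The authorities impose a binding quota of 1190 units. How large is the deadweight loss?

Competitive equilibrium: 237.8 − 0.08q = 55.75 + 0.007q → q* = 2092.5287, p* = 70.3977.
At q = 1190: demand price = 237.8 − 0.08·1190 = 142.6; supply price = 55.75 + 0.007·1190 = 64.08.
Δq = 2092.5287 − 1190 = 902.5287; wedge = 142.6 − 64.08 = 78.52.
The triangle = ½ × 902.5287 × 78.52 = 35433.28.

35433.28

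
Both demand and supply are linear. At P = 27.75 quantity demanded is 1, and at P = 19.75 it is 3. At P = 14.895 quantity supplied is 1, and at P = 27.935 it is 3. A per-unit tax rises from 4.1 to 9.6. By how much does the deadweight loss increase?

Demand slope = (19.75 − 27.75)/(3 − 1) = −4, so P = 31.75 − 4Q.
Supply slope = (27.935 − 14.895)/(3 − 1) = 6.52, so P = 8.375 + 6.52Q.
Competitive equilibrium: 31.75 − 4Q = 8.375 + 6.52Q → Q* = 2.222, P* = 22.8622.
For a per-unit tax t: ΔQ = t/10.52, so DWL = ½·t·(t/10.52) = t²/21.04.
At t = 4.1: DWL = 0.799. At t = 9.6: DWL = 4.38.
Increase = 4.38 − 0.799 = 3.58.

3.58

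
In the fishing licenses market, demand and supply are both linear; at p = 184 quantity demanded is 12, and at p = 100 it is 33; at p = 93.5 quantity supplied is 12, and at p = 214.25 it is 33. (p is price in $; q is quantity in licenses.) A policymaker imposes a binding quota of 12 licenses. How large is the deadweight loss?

Demand slope = (100 − 184)/(33 − 12) = −4, so p = 232 − 4q.
Supply slope = (214.25 − 93.5)/(33 − 12) = 5.75, so p = 24.5 + 5.75q.
Competitive equilibrium: 232 − 4q = 24.5 + 5.75q → q* = 21.28205, p* = 146.87179.
At q = 12: demand price = 232 − 4·12 = 184; supply price = 24.5 + 5.75·12 = 93.5.
Δq = 21.28205 − 12 = 9.28205; wedge = 184 − 93.5 = 90.5.
Welfare loss = ½ × 9.28205 × 90.5 = $420.01.

$420.01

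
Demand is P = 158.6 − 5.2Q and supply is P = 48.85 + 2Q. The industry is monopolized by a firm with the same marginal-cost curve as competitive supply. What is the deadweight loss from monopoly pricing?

147.10

Competitive equilibrium: 158.6 − 5.2Q = 48.85 + 2Q → Q* = 15.2431, P* = 79.3361.
Marginal revenue: MR = 158.6 − 10.4Q. Set MR = MC: 158.6 − 10.4Q = 48.85 + 2Q → Q_m = 8.8508.
Price P_m = 158.6 − 5.2·8.8508 = 112.5758; MC(Q_m) = 48.85 + 2·8.8508 = 66.5516.
Competitive Q* = 15.2431, so ΔQ = 6.3923; wedge = 112.5758 − 66.5516 = 46.0242.
DWL = ½ × 6.3923 × 46.0242 = 147.10.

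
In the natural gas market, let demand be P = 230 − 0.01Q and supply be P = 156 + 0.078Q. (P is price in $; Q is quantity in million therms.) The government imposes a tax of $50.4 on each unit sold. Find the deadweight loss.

$14432.73 million

Competitive equilibrium: 230 − 0.01Q = 156 + 0.078Q → Q* = 840.9091, P* = 221.5909.
With the tax, the buyer price exceeds the seller price by 50.4: (230 − 0.01Q) − (156 + 0.078Q) = 50.4 → Q' = 268.1818.
ΔQ = 840.9091 − 268.1818 = 572.7273; the wedge equals the tax, 50.4.
Welfare loss = ½ × 572.7273 × 50.4 = $14432.73 million.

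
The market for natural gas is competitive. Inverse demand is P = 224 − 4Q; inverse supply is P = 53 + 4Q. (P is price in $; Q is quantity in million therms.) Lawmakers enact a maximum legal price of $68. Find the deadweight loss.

Competitive equilibrium: 224 − 4Q = 53 + 4Q → Q* = 21.375, P* = 138.5.
At the ceiling P = 68, quantity supplied = (68 − 53)/4 = 3.75.
Willingness to pay at Q' = 3.75: 224 − 4·3.75 = 209.
ΔQ = 21.375 − 3.75 = 17.625; wedge = 209 − 68 = 141.
DWL = ½ × 17.625 × 141 = $1242.56 million.

$1242.56 million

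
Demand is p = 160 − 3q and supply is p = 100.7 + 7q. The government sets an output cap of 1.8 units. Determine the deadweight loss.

85.28

Competitive equilibrium: 160 − 3q = 100.7 + 7q → q* = 5.93, p* = 142.21.
At q = 1.8: demand price = 160 − 3·1.8 = 154.6; supply price = 100.7 + 7·1.8 = 113.3.
Δq = 5.93 − 1.8 = 4.13; wedge = 154.6 − 113.3 = 41.3.
Welfare loss = ½ × 4.13 × 41.3 = 85.28.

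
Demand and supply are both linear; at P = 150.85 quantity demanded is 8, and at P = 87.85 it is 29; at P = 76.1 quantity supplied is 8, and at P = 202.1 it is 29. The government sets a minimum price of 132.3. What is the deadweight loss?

20.27

Demand slope = (87.85 − 150.85)/(29 − 8) = −3, so P = 174.85 − 3Q.
Supply slope = (202.1 − 76.1)/(29 − 8) = 6, so P = 28.1 + 6Q.
Competitive equilibrium: 174.85 − 3Q = 28.1 + 6Q → Q* = 16.3056, P* = 125.9333.
At the floor P = 132.3, quantity demanded = (174.85 − 132.3)/3 = 14.1833.
Sellers' marginal cost at Q' = 14.1833: 28.1 + 6·14.1833 = 113.1998.
ΔQ = 16.3056 − 14.1833 = 2.1223; wedge = 132.3 − 113.1998 = 19.1002.
DWL = ½ × 2.1223 × 19.1002 = 20.27.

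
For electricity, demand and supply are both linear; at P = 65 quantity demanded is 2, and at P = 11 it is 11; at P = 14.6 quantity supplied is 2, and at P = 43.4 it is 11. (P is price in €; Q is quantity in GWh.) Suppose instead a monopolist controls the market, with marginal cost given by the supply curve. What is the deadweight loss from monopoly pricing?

Demand slope = (11 − 65)/(11 − 2) = −6, so P = 77 − 6Q.
Supply slope = (43.4 − 14.6)/(11 − 2) = 3.2, so P = 8.2 + 3.2Q.
Competitive equilibrium: 77 − 6Q = 8.2 + 3.2Q → Q* = 7.47826, P* = 32.13043.
Marginal revenue: MR = 77 − 12Q. Set MR = MC: 77 − 12Q = 8.2 + 3.2Q → Q_m = 4.52632.
Price P_m = 77 − 6·4.52632 = 49.84208; MC(Q_m) = 8.2 + 3.2·4.52632 = 22.68422.
Competitive Q* = 7.47826, so ΔQ = 2.95194; wedge = 49.84208 − 22.68422 = 27.15786.
The triangle = ½ × 2.95194 × 27.15786 = €40.08.

€40.08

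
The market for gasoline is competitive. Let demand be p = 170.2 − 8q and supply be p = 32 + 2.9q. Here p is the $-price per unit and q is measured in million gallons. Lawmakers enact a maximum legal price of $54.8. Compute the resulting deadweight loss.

Competitive equilibrium: 170.2 − 8q = 32 + 2.9q → q* = 12.6789, p* = 68.7688.
At the ceiling p = 54.8, quantity supplied = (54.8 − 32)/2.9 = 7.8621.
Willingness to pay at q' = 7.8621: 170.2 − 8·7.8621 = 107.3032.
Δq = 12.6789 − 7.8621 = 4.8168; wedge = 107.3032 − 54.8 = 52.5032.
The triangle = ½ × 4.8168 × 52.5032 = $126.45 million.

$126.45 million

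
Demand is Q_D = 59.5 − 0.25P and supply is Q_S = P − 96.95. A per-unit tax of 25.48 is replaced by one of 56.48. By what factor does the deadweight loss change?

In inverse form: demand P = 238 − 4Q, supply P = 96.95 + Q.
Competitive equilibrium: 238 − 4Q = 96.95 + Q → Q* = 28.21, P* = 125.16.
For a per-unit tax t: ΔQ = t/5, so DWL = ½·t·(t/5) = t²/10.
At t = 25.48: DWL = 64.923. At t = 56.48: DWL = 318.999.
Ratio = (56.48/25.48)² = 4.913.

4.913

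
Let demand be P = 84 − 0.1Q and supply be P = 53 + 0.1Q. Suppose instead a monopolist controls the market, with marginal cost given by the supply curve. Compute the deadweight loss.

Competitive equilibrium: 84 − 0.1Q = 53 + 0.1Q → Q* = 155, P* = 68.5.
Marginal revenue: MR = 84 − 0.2Q. Set MR = MC: 84 − 0.2Q = 53 + 0.1Q → Q_m = 103.33333.
Price P_m = 84 − 0.1·103.33333 = 73.66667; MC(Q_m) = 53 + 0.1·103.33333 = 63.33333.
Competitive Q* = 155, so ΔQ = 51.66667; wedge = 73.66667 − 63.33333 = 10.33334.
DWL = ½ × 51.66667 × 10.33334 = 266.94.

266.94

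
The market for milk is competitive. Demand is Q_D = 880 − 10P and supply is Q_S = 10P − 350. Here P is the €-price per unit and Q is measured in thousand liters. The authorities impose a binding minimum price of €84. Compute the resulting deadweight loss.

In inverse form: demand P = 88 − 0.1Q, supply P = 35 + 0.1Q.
Competitive equilibrium: 88 − 0.1Q = 35 + 0.1Q → Q* = 265, P* = 61.5.
At the floor P = 84, quantity demanded = (88 − 84)/0.1 = 40.
Sellers' marginal cost at Q' = 40: 35 + 0.1·40 = 39.
ΔQ = 265 − 40 = 225; wedge = 84 − 39 = 45.
Welfare loss = ½ × 225 × 45 = €5062.50 thousand.

€5062.50 thousand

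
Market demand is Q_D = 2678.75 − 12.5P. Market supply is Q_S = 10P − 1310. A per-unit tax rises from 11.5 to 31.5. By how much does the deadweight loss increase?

2388.89

In inverse form: demand P = 214.3 − 0.08Q, supply P = 131 + 0.1Q.
Competitive equilibrium: 214.3 − 0.08Q = 131 + 0.1Q → Q* = 462.7778, P* = 177.2778.
For a per-unit tax t: ΔQ = t/0.18, so DWL = ½·t·(t/0.18) = t²/0.36.
At t = 11.5: DWL = 367.361. At t = 31.5: DWL = 2756.25.
Increase = 2756.25 − 367.361 = 2388.89.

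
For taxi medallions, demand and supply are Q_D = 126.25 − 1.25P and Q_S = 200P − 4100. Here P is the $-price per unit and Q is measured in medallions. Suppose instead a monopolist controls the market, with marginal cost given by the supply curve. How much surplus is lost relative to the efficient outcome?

$999.99

In inverse form: demand P = 101 − 0.8Q, supply P = 20.5 + 0.005Q.
Competitive equilibrium: 101 − 0.8Q = 20.5 + 0.005Q → Q* = 100, P* = 21.
Marginal revenue: MR = 101 − 1.6Q. Set MR = MC: 101 − 1.6Q = 20.5 + 0.005Q → Q_m = 50.1558.
Price P_m = 101 − 0.8·50.1558 = 60.8754; MC(Q_m) = 20.5 + 0.005·50.1558 = 20.7508.
Competitive Q* = 100, so ΔQ = 49.8442; wedge = 60.8754 − 20.7508 = 40.1246.
Welfare loss = ½ × 49.8442 × 40.1246 = $999.99.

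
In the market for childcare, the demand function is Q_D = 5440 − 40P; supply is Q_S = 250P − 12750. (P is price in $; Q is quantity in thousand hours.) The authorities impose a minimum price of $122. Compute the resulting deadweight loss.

In inverse form: demand P = 136 − 0.025Q, supply P = 51 + 0.004Q.
Competitive equilibrium: 136 − 0.025Q = 51 + 0.004Q → Q* = 2931.0345, P* = 62.7241.
At the floor P = 122, quantity demanded = (136 − 122)/0.025 = 560.
Sellers' marginal cost at Q' = 560: 51 + 0.004·560 = 53.24.
ΔQ = 2931.0345 − 560 = 2371.0345; wedge = 122 − 53.24 = 68.76.
DWL = ½ × 2371.0345 × 68.76 = $81516.17 thousand.

$81516.17 thousand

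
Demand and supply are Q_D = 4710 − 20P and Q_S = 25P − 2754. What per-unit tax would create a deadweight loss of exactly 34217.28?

In inverse form: demand P = 235.5 − 0.05Q, supply P = 110.16 + 0.04Q.
Competitive equilibrium: 235.5 − 0.05Q = 110.16 + 0.04Q → Q* = 1392.6667, P* = 165.8667.
A tax t gives ΔQ = t/0.09 and wedge t, so DWL = t²/0.18.
t²/0.18 = 34217.28 → t² = 6159.1104 → t = 78.48.

78.48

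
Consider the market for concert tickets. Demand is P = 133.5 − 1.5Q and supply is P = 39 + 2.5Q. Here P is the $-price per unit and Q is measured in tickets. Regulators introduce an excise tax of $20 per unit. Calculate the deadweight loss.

Competitive equilibrium: 133.5 − 1.5Q = 39 + 2.5Q → Q* = 23.625, P* = 98.0625.
With the tax, the buyer price exceeds the seller price by 20: (133.5 − 1.5Q) − (39 + 2.5Q) = 20 → Q' = 18.625.
ΔQ = 23.625 − 18.625 = 5; the wedge equals the tax, 20.
Welfare loss = ½ × 5 × 20 = $50.

$50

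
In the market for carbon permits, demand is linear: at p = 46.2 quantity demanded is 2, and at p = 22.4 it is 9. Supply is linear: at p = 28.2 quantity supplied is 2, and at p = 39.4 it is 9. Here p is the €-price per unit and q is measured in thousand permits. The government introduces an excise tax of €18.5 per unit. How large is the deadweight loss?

€34.225 thousand

Demand slope = (22.4 − 46.2)/(9 − 2) = −3.4, so p = 53 − 3.4q.
Supply slope = (39.4 − 28.2)/(9 − 2) = 1.6, so p = 25 + 1.6q.
Competitive equilibrium: 53 − 3.4q = 25 + 1.6q → q* = 5.6, p* = 33.96.
With the tax, the buyer price exceeds the seller price by 18.5: (53 − 3.4q) − (25 + 1.6q) = 18.5 → q' = 1.9.
Δq = 5.6 − 1.9 = 3.7; the wedge equals the tax, 18.5.
Deadweight loss = ½ × 3.7 × 18.5 = €34.225 thousand.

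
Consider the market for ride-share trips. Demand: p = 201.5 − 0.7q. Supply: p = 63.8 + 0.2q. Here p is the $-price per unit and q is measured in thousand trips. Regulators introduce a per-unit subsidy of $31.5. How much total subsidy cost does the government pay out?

Competitive equilibrium: 201.5 − 0.7q = 63.8 + 0.2q → q* = 153, p* = 94.4.
The subsidy lowers effective supply by 31.5: p = 32.3 + 0.2q.
New quantity: 201.5 − 0.7q = 32.3 + 0.2q → q' = 188.
Total subsidy cost = 31.5 × 188 = $5922 thousand.

$5922 thousand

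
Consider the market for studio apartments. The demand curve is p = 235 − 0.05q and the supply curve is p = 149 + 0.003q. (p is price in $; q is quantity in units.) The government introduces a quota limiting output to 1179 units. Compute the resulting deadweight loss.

$5215.67

Competitive equilibrium: 235 − 0.05q = 149 + 0.003q → q* = 1622.6415, p* = 153.8679.
At q = 1179: demand price = 235 − 0.05·1179 = 176.05; supply price = 149 + 0.003·1179 = 152.537.
Δq = 1622.6415 − 1179 = 443.6415; wedge = 176.05 − 152.537 = 23.513.
Deadweight loss = ½ × 443.6415 × 23.513 = $5215.67.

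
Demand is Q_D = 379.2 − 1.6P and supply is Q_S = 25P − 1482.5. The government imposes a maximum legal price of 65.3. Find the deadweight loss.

In inverse form: demand P = 237 − 0.625Q, supply P = 59.3 + 0.04Q.
Competitive equilibrium: 237 − 0.625Q = 59.3 + 0.04Q → Q* = 267.218, P* = 69.9887.
At the ceiling P = 65.3, quantity supplied = (65.3 − 59.3)/0.04 = 150.
Willingness to pay at Q' = 150: 237 − 0.625·150 = 143.25.
ΔQ = 267.218 − 150 = 117.218; wedge = 143.25 − 65.3 = 77.95.
Deadweight loss = ½ × 117.218 × 77.95 = 4568.57.

4568.57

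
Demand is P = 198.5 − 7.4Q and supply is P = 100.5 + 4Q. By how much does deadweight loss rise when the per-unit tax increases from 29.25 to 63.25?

Competitive equilibrium: 198.5 − 7.4Q = 100.5 + 4Q → Q* = 8.5965, P* = 134.886.
For a per-unit tax t: ΔQ = t/11.4, so DWL = ½·t·(t/11.4) = t²/22.8.
At t = 29.25: DWL = 37.525. At t = 63.25: DWL = 175.463.
Increase = 175.463 − 37.525 = 137.94.

137.94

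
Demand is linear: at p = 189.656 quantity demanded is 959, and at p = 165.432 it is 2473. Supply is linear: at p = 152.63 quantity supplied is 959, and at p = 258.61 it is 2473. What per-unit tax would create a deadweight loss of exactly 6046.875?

Demand slope = (165.432 − 189.656)/(2473 − 959) = −0.016, so p = 205 − 0.016q.
Supply slope = (258.61 − 152.63)/(2473 − 959) = 0.07, so p = 85.5 + 0.07q.
Competitive equilibrium: 205 − 0.016q = 85.5 + 0.07q → q* = 1389.5349, p* = 182.7674.
A tax t gives Δq = t/0.086 and wedge t, so DWL = t²/0.172.
t²/0.172 = 6046.875 → t² = 1040.0625 → t = 32.25.

32.25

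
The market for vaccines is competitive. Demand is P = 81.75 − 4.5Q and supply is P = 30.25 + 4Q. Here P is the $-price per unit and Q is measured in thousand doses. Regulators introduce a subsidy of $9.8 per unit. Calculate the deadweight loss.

$5.65 thousand

Competitive equilibrium: 81.75 − 4.5Q = 30.25 + 4Q → Q* = 6.0588, P* = 54.4853.
The subsidy lowers effective supply by 9.8: P = 20.45 + 4Q.
New quantity: 81.75 − 4.5Q = 20.45 + 4Q → Q' = 7.2118.
Overproduction ΔQ = 7.2118 − 6.0588 = 1.153; wedge = subsidy = 9.8.
Deadweight loss = ½ × 1.153 × 9.8 = $5.65 thousand.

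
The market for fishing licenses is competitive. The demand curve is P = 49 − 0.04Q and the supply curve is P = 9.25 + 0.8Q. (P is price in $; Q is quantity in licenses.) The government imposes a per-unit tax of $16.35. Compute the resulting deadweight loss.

Competitive equilibrium: 49 − 0.04Q = 9.25 + 0.8Q → Q* = 47.3214, P* = 47.1071.
With the tax, the buyer price exceeds the seller price by 16.35: (49 − 0.04Q) − (9.25 + 0.8Q) = 16.35 → Q' = 27.8571.
ΔQ = 47.3214 − 27.8571 = 19.4643; the wedge equals the tax, 16.35.
The triangle = ½ × 19.4643 × 16.35 = $159.12.

$159.12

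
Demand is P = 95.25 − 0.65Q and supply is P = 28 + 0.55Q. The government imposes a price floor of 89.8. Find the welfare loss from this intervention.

1362.72

Competitive equilibrium: 95.25 − 0.65Q = 28 + 0.55Q → Q* = 56.0417, P* = 58.8229.
At the floor P = 89.8, quantity demanded = (95.25 − 89.8)/0.65 = 8.3846.
Sellers' marginal cost at Q' = 8.3846: 28 + 0.55·8.3846 = 32.6115.
ΔQ = 56.0417 − 8.3846 = 47.6571; wedge = 89.8 − 32.6115 = 57.1885.
Deadweight loss = ½ × 47.6571 × 57.1885 = 1362.72.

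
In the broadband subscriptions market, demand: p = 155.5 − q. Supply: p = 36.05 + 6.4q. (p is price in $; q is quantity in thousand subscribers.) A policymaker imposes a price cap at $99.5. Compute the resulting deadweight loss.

Competitive equilibrium: 155.5 − q = 36.05 + 6.4q → q* = 16.1419, p* = 139.3581.
At the ceiling p = 99.5, quantity supplied = (99.5 − 36.05)/6.4 = 9.9141.
Willingness to pay at q' = 9.9141: 155.5 − 1·9.9141 = 145.5859.
Δq = 16.1419 − 9.9141 = 6.2278; wedge = 145.5859 − 99.5 = 46.0859.
The triangle = ½ × 6.2278 × 46.0859 = $143.51 thousand.

$143.51 thousand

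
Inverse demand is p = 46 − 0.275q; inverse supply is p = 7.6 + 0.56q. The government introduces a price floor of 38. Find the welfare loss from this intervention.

119.20

Competitive equilibrium: 46 − 0.275q = 7.6 + 0.56q → q* = 45.988, p* = 33.3533.
At the floor p = 38, quantity demanded = (46 − 38)/0.275 = 29.0909.
Sellers' marginal cost at q' = 29.0909: 7.6 + 0.56·29.0909 = 23.8909.
Δq = 45.988 − 29.0909 = 16.8971; wedge = 38 − 23.8909 = 14.1091.
Deadweight loss = ½ × 16.8971 × 14.1091 = 119.20.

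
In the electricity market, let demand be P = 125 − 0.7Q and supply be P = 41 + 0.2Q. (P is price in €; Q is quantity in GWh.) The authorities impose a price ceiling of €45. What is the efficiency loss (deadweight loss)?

Competitive equilibrium: 125 − 0.7Q = 41 + 0.2Q → Q* = 93.3333, P* = 59.6667.
At the ceiling P = 45, quantity supplied = (45 − 41)/0.2 = 20.
Willingness to pay at Q' = 20: 125 − 0.7·20 = 111.
ΔQ = 93.3333 − 20 = 73.3333; wedge = 111 − 45 = 66.
DWL = ½ × 73.3333 × 66 = €2420.

€2420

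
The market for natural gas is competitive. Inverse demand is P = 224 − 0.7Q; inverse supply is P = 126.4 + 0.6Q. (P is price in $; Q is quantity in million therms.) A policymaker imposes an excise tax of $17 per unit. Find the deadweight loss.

$111.15 million

Competitive equilibrium: 224 − 0.7Q = 126.4 + 0.6Q → Q* = 75.0769, P* = 171.4462.
With the tax, the buyer price exceeds the seller price by 17: (224 − 0.7Q) − (126.4 + 0.6Q) = 17 → Q' = 62.
ΔQ = 75.0769 − 62 = 13.0769; the wedge equals the tax, 17.
Welfare loss = ½ × 13.0769 × 17 = $111.15 million.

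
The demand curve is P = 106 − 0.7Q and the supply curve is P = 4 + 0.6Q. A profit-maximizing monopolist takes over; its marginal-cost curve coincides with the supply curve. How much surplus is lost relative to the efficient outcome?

Competitive equilibrium: 106 − 0.7Q = 4 + 0.6Q → Q* = 78.4615, P* = 51.0769.
Marginal revenue: MR = 106 − 1.4Q. Set MR = MC: 106 − 1.4Q = 4 + 0.6Q → Q_m = 51.
Price P_m = 106 − 0.7·51 = 70.3; MC(Q_m) = 4 + 0.6·51 = 34.6.
Competitive Q* = 78.4615, so ΔQ = 27.4615; wedge = 70.3 − 34.6 = 35.7.
DWL = ½ × 27.4615 × 35.7 = 490.19.

490.19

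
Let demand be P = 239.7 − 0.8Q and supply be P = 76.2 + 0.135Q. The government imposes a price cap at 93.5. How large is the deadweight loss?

Competitive equilibrium: 239.7 − 0.8Q = 76.2 + 0.135Q → Q* = 174.8663, P* = 99.807.
At the ceiling P = 93.5, quantity supplied = (93.5 − 76.2)/0.135 = 128.1481.
Willingness to pay at Q' = 128.1481: 239.7 − 0.8·128.1481 = 137.1815.
ΔQ = 174.8663 − 128.1481 = 46.7182; wedge = 137.1815 − 93.5 = 43.6815.
Welfare loss = ½ × 46.7182 × 43.6815 = 1020.36.

1020.36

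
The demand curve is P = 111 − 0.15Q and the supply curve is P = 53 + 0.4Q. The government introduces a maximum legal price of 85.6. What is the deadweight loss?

Competitive equilibrium: 111 − 0.15Q = 53 + 0.4Q → Q* = 105.4545, P* = 95.1818.
At the ceiling P = 85.6, quantity supplied = (85.6 − 53)/0.4 = 81.5.
Willingness to pay at Q' = 81.5: 111 − 0.15·81.5 = 98.775.
ΔQ = 105.4545 − 81.5 = 23.9545; wedge = 98.775 − 85.6 = 13.175.
Deadweight loss = ½ × 23.9545 × 13.175 = 157.80.

157.80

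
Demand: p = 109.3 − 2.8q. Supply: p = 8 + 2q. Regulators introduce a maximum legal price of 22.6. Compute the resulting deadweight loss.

Competitive equilibrium: 109.3 − 2.8q = 8 + 2q → q* = 21.1042, p* = 50.2083.
At the ceiling p = 22.6, quantity supplied = (22.6 − 8)/2 = 7.3.
Willingness to pay at q' = 7.3: 109.3 − 2.8·7.3 = 88.86.
Δq = 21.1042 − 7.3 = 13.8042; wedge = 88.86 − 22.6 = 66.26.
The triangle = ½ × 13.8042 × 66.26 = 457.33.

457.33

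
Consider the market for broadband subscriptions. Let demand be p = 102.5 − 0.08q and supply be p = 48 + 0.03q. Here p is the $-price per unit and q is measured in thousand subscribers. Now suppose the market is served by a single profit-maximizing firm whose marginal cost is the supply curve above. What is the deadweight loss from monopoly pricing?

Competitive equilibrium: 102.5 − 0.08q = 48 + 0.03q → q* = 495.4545, p* = 62.8636.
Marginal revenue: MR = 102.5 − 0.16q. Set MR = MC: 102.5 − 0.16q = 48 + 0.03q → q_m = 286.8421.
Price p_m = 102.5 − 0.08·286.8421 = 79.5526; MC(q_m) = 48 + 0.03·286.8421 = 56.6053.
Competitive q* = 495.4545, so Δq = 208.6124; wedge = 79.5526 − 56.6053 = 22.9473.
Welfare loss = ½ × 208.6124 × 22.9473 = $2393.55 thousand.

$2393.55 thousand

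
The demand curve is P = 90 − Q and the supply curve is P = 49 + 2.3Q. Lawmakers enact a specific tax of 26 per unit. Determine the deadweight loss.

102.42

Competitive equilibrium: 90 − Q = 49 + 2.3Q → Q* = 12.4242, P* = 77.5758.
With the tax, the buyer price exceeds the seller price by 26: (90 − Q) − (49 + 2.3Q) = 26 → Q' = 4.5455.
ΔQ = 12.4242 − 4.5455 = 7.8787; the wedge equals the tax, 26.
Deadweight loss = ½ × 7.8787 × 26 = 102.42.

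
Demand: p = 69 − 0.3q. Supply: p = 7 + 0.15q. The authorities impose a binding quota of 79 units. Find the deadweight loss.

777.34

Competitive equilibrium: 69 − 0.3q = 7 + 0.15q → q* = 137.7778, p* = 27.6667.
At q = 79: demand price = 69 − 0.3·79 = 45.3; supply price = 7 + 0.15·79 = 18.85.
Δq = 137.7778 − 79 = 58.7778; wedge = 45.3 − 18.85 = 26.45.
Welfare loss = ½ × 58.7778 × 26.45 = 777.34.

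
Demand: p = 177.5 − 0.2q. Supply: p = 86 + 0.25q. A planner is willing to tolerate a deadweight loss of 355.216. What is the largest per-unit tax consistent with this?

Competitive equilibrium: 177.5 − 0.2q = 86 + 0.25q → q* = 203.3333, p* = 136.8333.
A tax t gives Δq = t/0.45 and wedge t, so DWL = t²/0.9.
t²/0.9 = 355.216 → t² = 319.6944 → t = 17.88.

17.88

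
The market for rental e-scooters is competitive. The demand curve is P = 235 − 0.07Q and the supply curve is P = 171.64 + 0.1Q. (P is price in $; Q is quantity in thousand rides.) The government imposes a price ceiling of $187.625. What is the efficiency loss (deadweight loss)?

$3851.15 thousand

Competitive equilibrium: 235 − 0.07Q = 171.64 + 0.1Q → Q* = 372.7059, P* = 208.9106.
At the ceiling P = 187.625, quantity supplied = (187.625 − 171.64)/0.1 = 159.85.
Willingness to pay at Q' = 159.85: 235 − 0.07·159.85 = 223.8105.
ΔQ = 372.7059 − 159.85 = 212.8559; wedge = 223.8105 − 187.625 = 36.1855.
Deadweight loss = ½ × 212.8559 × 36.1855 = $3851.15 thousand.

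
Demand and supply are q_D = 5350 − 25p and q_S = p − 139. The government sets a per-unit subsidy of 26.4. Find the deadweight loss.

335.08

In inverse form: demand p = 214 − 0.04q, supply p = 139 + q.
Competitive equilibrium: 214 − 0.04q = 139 + q → q* = 72.1154, p* = 211.1154.
The subsidy lowers effective supply by 26.4: p = 112.6 + q.
New quantity: 214 − 0.04q = 112.6 + q → q' = 97.5.
Overproduction Δq = 97.5 − 72.1154 = 25.3846; wedge = subsidy = 26.4.
DWL = ½ × 25.3846 × 26.4 = 335.08.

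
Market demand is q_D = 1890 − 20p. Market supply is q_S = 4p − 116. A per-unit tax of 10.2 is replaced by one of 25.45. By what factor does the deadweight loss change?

6.226

In inverse form: demand p = 94.5 − 0.05q, supply p = 29 + 0.25q.
Competitive equilibrium: 94.5 − 0.05q = 29 + 0.25q → q* = 218.3333, p* = 83.5833.
For a per-unit tax t: Δq = t/0.3, so DWL = ½·t·(t/0.3) = t²/0.6.
At t = 10.2: DWL = 173.4. At t = 25.45: DWL = 1079.504.
Ratio = (25.45/10.2)² = 6.226.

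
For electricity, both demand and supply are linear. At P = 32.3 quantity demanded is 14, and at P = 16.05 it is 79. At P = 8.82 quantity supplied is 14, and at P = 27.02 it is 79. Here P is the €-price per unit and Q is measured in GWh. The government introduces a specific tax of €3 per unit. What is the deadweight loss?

€8.49

Demand slope = (16.05 − 32.3)/(79 − 14) = −0.25, so P = 35.8 − 0.25Q.
Supply slope = (27.02 − 8.82)/(79 − 14) = 0.28, so P = 4.9 + 0.28Q.
Competitive equilibrium: 35.8 − 0.25Q = 4.9 + 0.28Q → Q* = 58.3019, P* = 21.2245.
With the tax, the buyer price exceeds the seller price by 3: (35.8 − 0.25Q) − (4.9 + 0.28Q) = 3 → Q' = 52.6415.
ΔQ = 58.3019 − 52.6415 = 5.6604; the wedge equals the tax, 3.
The triangle = ½ × 5.6604 × 3 = €8.49.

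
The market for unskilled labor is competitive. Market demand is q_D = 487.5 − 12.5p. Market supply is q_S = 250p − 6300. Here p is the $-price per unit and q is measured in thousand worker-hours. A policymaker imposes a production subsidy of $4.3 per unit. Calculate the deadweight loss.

In inverse form: demand p = 39 − 0.08q, supply p = 25.2 + 0.004q.
Competitive equilibrium: 39 − 0.08q = 25.2 + 0.004q → q* = 164.2857, p* = 25.8571.
The subsidy lowers effective supply by 4.3: p = 20.9 + 0.004q.
New quantity: 39 − 0.08q = 20.9 + 0.004q → q' = 215.4762.
Overproduction Δq = 215.4762 − 164.2857 = 51.1905; wedge = subsidy = 4.3.
The triangle = ½ × 51.1905 × 4.3 = $110.06 thousand.

$110.06 thousand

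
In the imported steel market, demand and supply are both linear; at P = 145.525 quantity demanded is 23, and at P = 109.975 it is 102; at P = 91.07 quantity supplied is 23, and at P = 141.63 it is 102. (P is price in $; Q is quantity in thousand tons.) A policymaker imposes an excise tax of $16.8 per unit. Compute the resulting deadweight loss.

Demand slope = (109.975 − 145.525)/(102 − 23) = −0.45, so P = 155.875 − 0.45Q.
Supply slope = (141.63 − 91.07)/(102 − 23) = 0.64, so P = 76.35 + 0.64Q.
Competitive equilibrium: 155.875 − 0.45Q = 76.35 + 0.64Q → Q* = 72.9587, P* = 123.0436.
With the tax, the buyer price exceeds the seller price by 16.8: (155.875 − 0.45Q) − (76.35 + 0.64Q) = 16.8 → Q' = 57.5459.
ΔQ = 72.9587 − 57.5459 = 15.4128; the wedge equals the tax, 16.8.
The triangle = ½ × 15.4128 × 16.8 = $129.47 thousand.

$129.47 thousand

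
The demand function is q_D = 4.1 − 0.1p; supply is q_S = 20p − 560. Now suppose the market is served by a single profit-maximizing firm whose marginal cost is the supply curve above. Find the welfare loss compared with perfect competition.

In inverse form: demand p = 41 − 10q, supply p = 28 + 0.05q.
Competitive equilibrium: 41 − 10q = 28 + 0.05q → q* = 1.2935, p* = 28.0647.
Marginal revenue: MR = 41 − 20q. Set MR = MC: 41 − 20q = 28 + 0.05q → q_m = 0.6484.
Price p_m = 41 − 10·0.6484 = 34.516; MC(q_m) = 28 + 0.05·0.6484 = 28.0324.
Competitive q* = 1.2935, so Δq = 0.6451; wedge = 34.516 − 28.0324 = 6.4836.
DWL = ½ × 0.6451 × 6.4836 = 2.09.

2.09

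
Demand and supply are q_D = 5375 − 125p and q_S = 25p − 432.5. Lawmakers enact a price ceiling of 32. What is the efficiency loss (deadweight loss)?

In inverse form: demand p = 43 − 0.008q, supply p = 17.3 + 0.04q.
Competitive equilibrium: 43 − 0.008q = 17.3 + 0.04q → q* = 535.4167, p* = 38.7167.
At the ceiling p = 32, quantity supplied = (32 − 17.3)/0.04 = 367.5.
Willingness to pay at q' = 367.5: 43 − 0.008·367.5 = 40.06.
Δq = 535.4167 − 367.5 = 167.9167; wedge = 40.06 − 32 = 8.06.
DWL = ½ × 167.9167 × 8.06 = 676.70.

676.70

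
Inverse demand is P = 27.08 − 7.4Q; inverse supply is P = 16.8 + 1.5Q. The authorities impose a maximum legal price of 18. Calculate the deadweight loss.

0.56

Competitive equilibrium: 27.08 − 7.4Q = 16.8 + 1.5Q → Q* = 1.1551, P* = 18.5326.
At the ceiling P = 18, quantity supplied = (18 − 16.8)/1.5 = 0.8.
Willingness to pay at Q' = 0.8: 27.08 − 7.4·0.8 = 21.16.
ΔQ = 1.1551 − 0.8 = 0.3551; wedge = 21.16 − 18 = 3.16.
Deadweight loss = ½ × 0.3551 × 3.16 = 0.56.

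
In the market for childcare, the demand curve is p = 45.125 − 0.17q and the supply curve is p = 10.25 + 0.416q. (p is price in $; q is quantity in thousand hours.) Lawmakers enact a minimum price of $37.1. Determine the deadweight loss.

$44.38 thousand

Competitive equilibrium: 45.125 − 0.17q = 10.25 + 0.416q → q* = 59.5137, p* = 35.0077.
At the floor p = 37.1, quantity demanded = (45.125 − 37.1)/0.17 = 47.2059.
Sellers' marginal cost at q' = 47.2059: 10.25 + 0.416·47.2059 = 29.8877.
Δq = 59.5137 − 47.2059 = 12.3078; wedge = 37.1 − 29.8877 = 7.2123.
Welfare loss = ½ × 12.3078 × 7.2123 = $44.38 thousand.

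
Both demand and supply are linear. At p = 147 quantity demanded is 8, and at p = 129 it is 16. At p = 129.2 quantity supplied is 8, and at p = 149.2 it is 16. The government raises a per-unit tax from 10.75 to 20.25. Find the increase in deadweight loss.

31

Demand slope = (129 − 147)/(16 − 8) = −2.25, so p = 165 − 2.25q.
Supply slope = (149.2 − 129.2)/(16 − 8) = 2.5, so p = 109.2 + 2.5q.
Competitive equilibrium: 165 − 2.25q = 109.2 + 2.5q → q* = 11.7474, p* = 138.5684.
For a per-unit tax t: Δq = t/4.75, so DWL = ½·t·(t/4.75) = t²/9.5.
At t = 10.75: DWL = 12.164. At t = 20.25: DWL = 43.164.
Increase = 43.164 − 12.164 = 31.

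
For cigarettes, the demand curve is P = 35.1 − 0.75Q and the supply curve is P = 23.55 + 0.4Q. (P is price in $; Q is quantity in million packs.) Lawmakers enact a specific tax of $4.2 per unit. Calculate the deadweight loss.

Competitive equilibrium: 35.1 − 0.75Q = 23.55 + 0.4Q → Q* = 10.0435, P* = 27.5674.
With the tax, the buyer price exceeds the seller price by 4.2: (35.1 − 0.75Q) − (23.55 + 0.4Q) = 4.2 → Q' = 6.3913.
ΔQ = 10.0435 − 6.3913 = 3.6522; the wedge equals the tax, 4.2.
Welfare loss = ½ × 3.6522 × 4.2 = $7.67 million.

$7.67 million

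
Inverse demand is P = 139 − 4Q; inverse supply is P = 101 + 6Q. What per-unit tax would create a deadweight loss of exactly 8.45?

13

Competitive equilibrium: 139 − 4Q = 101 + 6Q → Q* = 3.8, P* = 123.8.
A tax t gives ΔQ = t/10 and wedge t, so DWL = t²/20.
t²/20 = 8.45 → t² = 169 → t = 13.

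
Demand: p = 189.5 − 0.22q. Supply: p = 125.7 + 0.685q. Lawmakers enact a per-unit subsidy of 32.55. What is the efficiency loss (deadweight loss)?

Competitive equilibrium: 189.5 − 0.22q = 125.7 + 0.685q → q* = 70.4972, p* = 173.9906.
The subsidy lowers effective supply by 32.55: p = 93.15 + 0.685q.
New quantity: 189.5 − 0.22q = 93.15 + 0.685q → q' = 106.4641.
Overproduction Δq = 106.4641 − 70.4972 = 35.9669; wedge = subsidy = 32.55.
The triangle = ½ × 35.9669 × 32.55 = 585.36.

585.36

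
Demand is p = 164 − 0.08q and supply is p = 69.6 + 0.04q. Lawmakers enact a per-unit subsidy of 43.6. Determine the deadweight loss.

Competitive equilibrium: 164 − 0.08q = 69.6 + 0.04q → q* = 786.6667, p* = 101.0667.
The subsidy lowers effective supply by 43.6: p = 26 + 0.04q.
New quantity: 164 − 0.08q = 26 + 0.04q → q' = 1150.
Overproduction Δq = 1150 − 786.6667 = 363.3333; wedge = subsidy = 43.6.
The triangle = ½ × 363.3333 × 43.6 = 7920.67.

7920.67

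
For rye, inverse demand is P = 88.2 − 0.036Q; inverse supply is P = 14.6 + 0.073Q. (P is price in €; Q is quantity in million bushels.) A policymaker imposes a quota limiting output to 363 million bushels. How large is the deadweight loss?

€5313.05 million

Competitive equilibrium: 88.2 − 0.036Q = 14.6 + 0.073Q → Q* = 675.2294, P* = 63.8917.
At Q = 363: demand price = 88.2 − 0.036·363 = 75.132; supply price = 14.6 + 0.073·363 = 41.099.
ΔQ = 675.2294 − 363 = 312.2294; wedge = 75.132 − 41.099 = 34.033.
DWL = ½ × 312.2294 × 34.033 = €5313.05 million.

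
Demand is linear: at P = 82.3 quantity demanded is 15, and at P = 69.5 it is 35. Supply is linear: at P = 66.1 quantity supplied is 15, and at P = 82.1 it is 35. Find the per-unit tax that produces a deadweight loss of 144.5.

Demand slope = (69.5 − 82.3)/(35 − 15) = −0.64, so P = 91.9 − 0.64Q.
Supply slope = (82.1 − 66.1)/(35 − 15) = 0.8, so P = 54.1 + 0.8Q.
Competitive equilibrium: 91.9 − 0.64Q = 54.1 + 0.8Q → Q* = 26.25, P* = 75.1.
A tax t gives ΔQ = t/1.44 and wedge t, so DWL = t²/2.88.
t²/2.88 = 144.5 → t² = 416.16 → t = 20.4.

20.4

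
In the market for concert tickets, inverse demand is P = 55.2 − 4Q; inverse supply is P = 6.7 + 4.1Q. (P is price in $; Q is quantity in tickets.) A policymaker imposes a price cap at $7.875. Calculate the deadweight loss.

Competitive equilibrium: 55.2 − 4Q = 6.7 + 4.1Q → Q* = 5.9877, P* = 31.2494.
At the ceiling P = 7.875, quantity supplied = (7.875 − 6.7)/4.1 = 0.2866.
Willingness to pay at Q' = 0.2866: 55.2 − 4·0.2866 = 54.0536.
ΔQ = 5.9877 − 0.2866 = 5.7011; wedge = 54.0536 − 7.875 = 46.1786.
Welfare loss = ½ × 5.7011 × 46.1786 = $131.63.

$131.63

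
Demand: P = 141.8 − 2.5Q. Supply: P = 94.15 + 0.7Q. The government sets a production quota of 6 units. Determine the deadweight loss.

Competitive equilibrium: 141.8 − 2.5Q = 94.15 + 0.7Q → Q* = 14.8906, P* = 104.5734.
At Q = 6: demand price = 141.8 − 2.5·6 = 126.8; supply price = 94.15 + 0.7·6 = 98.35.
ΔQ = 14.8906 − 6 = 8.8906; wedge = 126.8 − 98.35 = 28.45.
Deadweight loss = ½ × 8.8906 × 28.45 = 126.47.

126.47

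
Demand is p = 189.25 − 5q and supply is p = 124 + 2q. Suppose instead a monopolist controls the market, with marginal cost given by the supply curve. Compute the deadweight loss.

Competitive equilibrium: 189.25 − 5q = 124 + 2q → q* = 9.3214, p* = 142.6429.
Marginal revenue: MR = 189.25 − 10q. Set MR = MC: 189.25 − 10q = 124 + 2q → q_m = 5.4375.
Price p_m = 189.25 − 5·5.4375 = 162.0625; MC(q_m) = 124 + 2·5.4375 = 134.875.
Competitive q* = 9.3214, so Δq = 3.8839; wedge = 162.0625 − 134.875 = 27.1875.
DWL = ½ × 3.8839 × 27.1875 = 52.80.

52.80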